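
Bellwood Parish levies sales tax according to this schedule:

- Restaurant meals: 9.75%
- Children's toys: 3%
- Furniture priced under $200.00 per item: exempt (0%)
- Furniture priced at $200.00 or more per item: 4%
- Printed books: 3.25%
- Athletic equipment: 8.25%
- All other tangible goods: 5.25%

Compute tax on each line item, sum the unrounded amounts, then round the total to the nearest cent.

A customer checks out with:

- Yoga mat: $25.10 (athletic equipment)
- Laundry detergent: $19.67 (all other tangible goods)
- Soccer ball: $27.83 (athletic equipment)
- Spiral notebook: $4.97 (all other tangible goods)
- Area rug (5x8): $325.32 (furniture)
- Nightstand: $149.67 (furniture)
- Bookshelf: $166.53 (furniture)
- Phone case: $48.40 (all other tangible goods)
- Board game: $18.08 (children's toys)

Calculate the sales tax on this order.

Yoga mat $25.10: athletic equipment → 8.25% → $2.07075
Laundry detergent $19.67: all other tangible goods → 5.25% → $1.032675
Soccer ball $27.83: athletic equipment → 8.25% → $2.295975
Spiral notebook $4.97: all other tangible goods → 5.25% → $0.260925
Area rug (5x8) $325.32: furniture, $200.00 or more → 4% → $13.0128
Nightstand $149.67: furniture, under $200.00 → 0% → $0.00
Bookshelf $166.53: furniture, under $200.00 → 0% → $0.00
Phone case $48.40: all other tangible goods → 5.25% → $2.541
Board game $18.08: children's toys → 3% → $0.5424
Unrounded tax sum = $21.756525 → $21.76

$21.76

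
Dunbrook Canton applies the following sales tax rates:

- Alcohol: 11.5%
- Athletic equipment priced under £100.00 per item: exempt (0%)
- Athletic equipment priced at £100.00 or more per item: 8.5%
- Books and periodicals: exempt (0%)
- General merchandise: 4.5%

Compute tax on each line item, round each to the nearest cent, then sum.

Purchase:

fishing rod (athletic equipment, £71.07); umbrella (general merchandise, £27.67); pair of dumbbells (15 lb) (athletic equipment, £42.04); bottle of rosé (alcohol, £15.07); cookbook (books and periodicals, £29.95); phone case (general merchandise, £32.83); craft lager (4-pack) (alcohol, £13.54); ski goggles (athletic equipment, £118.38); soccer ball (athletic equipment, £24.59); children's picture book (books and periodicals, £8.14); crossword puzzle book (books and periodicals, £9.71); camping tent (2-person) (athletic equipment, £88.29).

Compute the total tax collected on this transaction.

Fishing rod £71.07: athletic equipment, under £100.00 → 0% → £0.00
Umbrella £27.67: general merchandise → 4.5% → £1.25
Pair of dumbbells (15 lb) £42.04: athletic equipment, under £100.00 → 0% → £0.00
Bottle of rosé £15.07: alcohol → 11.5% → £1.73
Cookbook £29.95: books and periodicals → 0% → £0.00
Phone case £32.83: general merchandise → 4.5% → £1.48
Craft lager (4-pack) £13.54: alcohol → 11.5% → £1.56
Ski goggles £118.38: athletic equipment, £100.00 or more → 8.5% → £10.06
Soccer ball £24.59: athletic equipment, under £100.00 → 0% → £0.00
Children's picture book £8.14: books and periodicals → 0% → £0.00
Crossword puzzle book £9.71: books and periodicals → 0% → £0.00
Camping tent (2-person) £88.29: athletic equipment, under £100.00 → 0% → £0.00
Total tax = £1.25 + £1.73 + £1.48 + £1.56 + £10.06 = £16.08

£16.08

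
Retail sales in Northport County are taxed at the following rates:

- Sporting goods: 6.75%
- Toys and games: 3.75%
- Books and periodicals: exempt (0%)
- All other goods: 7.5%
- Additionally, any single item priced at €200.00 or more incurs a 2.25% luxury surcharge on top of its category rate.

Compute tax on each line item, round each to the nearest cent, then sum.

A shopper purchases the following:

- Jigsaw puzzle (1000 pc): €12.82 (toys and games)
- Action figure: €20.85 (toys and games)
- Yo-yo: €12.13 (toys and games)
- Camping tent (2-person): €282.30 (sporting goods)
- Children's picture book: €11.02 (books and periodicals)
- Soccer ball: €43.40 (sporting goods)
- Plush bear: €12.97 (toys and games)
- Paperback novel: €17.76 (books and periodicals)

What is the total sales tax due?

€30.54

Jigsaw puzzle (1000 pc) €12.82: toys and games → 3.75% → €0.48
Action figure €20.85: toys and games → 3.75% → €0.78
Yo-yo €12.13: toys and games → 3.75% → €0.45
Camping tent (2-person) €282.30: sporting goods → 6.75% + 2.25% surcharge = 9% → €25.41
Children's picture book €11.02: books and periodicals → 0% → €0.00
Soccer ball €43.40: sporting goods → 6.75% → €2.93
Plush bear €12.97: toys and games → 3.75% → €0.49
Paperback novel €17.76: books and periodicals → 0% → €0.00
Total tax = €0.48 + €0.78 + €0.45 + €25.41 + €2.93 + €0.49 = €30.54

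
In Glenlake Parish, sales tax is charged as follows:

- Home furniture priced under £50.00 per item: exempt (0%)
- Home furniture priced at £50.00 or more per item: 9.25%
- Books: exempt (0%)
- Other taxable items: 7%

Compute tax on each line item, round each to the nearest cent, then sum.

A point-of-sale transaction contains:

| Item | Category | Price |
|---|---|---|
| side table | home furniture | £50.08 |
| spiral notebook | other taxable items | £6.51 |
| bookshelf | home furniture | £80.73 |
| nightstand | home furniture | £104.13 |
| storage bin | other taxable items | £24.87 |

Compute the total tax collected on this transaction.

£23.93

Side table £50.08: home furniture, £50.00 or more → 9.25% → £4.63
Spiral notebook £6.51: other taxable items → 7% → £0.46
Bookshelf £80.73: home furniture, £50.00 or more → 9.25% → £7.47
Nightstand £104.13: home furniture, £50.00 or more → 9.25% → £9.63
Storage bin £24.87: other taxable items → 7% → £1.74
Total tax = £4.63 + £0.46 + £7.47 + £9.63 + £1.74 = £23.93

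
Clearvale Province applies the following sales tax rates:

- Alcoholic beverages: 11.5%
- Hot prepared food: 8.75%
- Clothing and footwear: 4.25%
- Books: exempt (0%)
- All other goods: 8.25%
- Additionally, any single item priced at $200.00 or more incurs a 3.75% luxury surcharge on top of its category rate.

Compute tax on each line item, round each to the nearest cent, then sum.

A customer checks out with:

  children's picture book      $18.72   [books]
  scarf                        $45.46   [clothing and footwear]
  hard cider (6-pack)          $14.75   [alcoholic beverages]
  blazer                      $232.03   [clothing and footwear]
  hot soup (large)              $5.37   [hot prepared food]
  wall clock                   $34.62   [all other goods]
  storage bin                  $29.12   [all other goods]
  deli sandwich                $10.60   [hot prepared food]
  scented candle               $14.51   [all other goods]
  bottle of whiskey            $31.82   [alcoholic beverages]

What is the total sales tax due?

Children's picture book $18.72: books → 0% → $0.00
Scarf $45.46: clothing and footwear → 4.25% → $1.93
Hard cider (6-pack) $14.75: alcoholic beverages → 11.5% → $1.70
Blazer $232.03: clothing and footwear → 4.25% + 3.75% surcharge = 8% → $18.56
Hot soup (large) $5.37: hot prepared food → 8.75% → $0.47
Wall clock $34.62: all other goods → 8.25% → $2.86
Storage bin $29.12: all other goods → 8.25% → $2.40
Deli sandwich $10.60: hot prepared food → 8.75% → $0.93
Scented candle $14.51: all other goods → 8.25% → $1.20
Bottle of whiskey $31.82: alcoholic beverages → 11.5% → $3.66
Total tax = $1.93 + $1.70 + $18.56 + $0.47 + $2.86 + $2.40 + $0.93 + $1.20 + $3.66 = $33.71

$33.71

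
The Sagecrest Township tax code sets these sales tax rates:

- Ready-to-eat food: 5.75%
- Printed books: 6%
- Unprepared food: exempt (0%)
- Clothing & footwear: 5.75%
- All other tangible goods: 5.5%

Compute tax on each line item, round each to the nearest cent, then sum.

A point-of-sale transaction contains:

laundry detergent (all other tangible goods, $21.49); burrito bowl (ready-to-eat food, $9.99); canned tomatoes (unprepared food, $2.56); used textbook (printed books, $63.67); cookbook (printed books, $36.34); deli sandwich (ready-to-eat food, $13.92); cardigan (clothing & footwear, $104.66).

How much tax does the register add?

$14.57

Laundry detergent $21.49: all other tangible goods → 5.5% → $1.18
Burrito bowl $9.99: ready-to-eat food → 5.75% → $0.57
Canned tomatoes $2.56: unprepared food → 0% → $0.00
Used textbook $63.67: printed books → 6% → $3.82
Cookbook $36.34: printed books → 6% → $2.18
Deli sandwich $13.92: ready-to-eat food → 5.75% → $0.80
Cardigan $104.66: clothing & footwear → 5.75% → $6.02
Total tax = $1.18 + $0.57 + $3.82 + $2.18 + $0.80 + $6.02 = $14.57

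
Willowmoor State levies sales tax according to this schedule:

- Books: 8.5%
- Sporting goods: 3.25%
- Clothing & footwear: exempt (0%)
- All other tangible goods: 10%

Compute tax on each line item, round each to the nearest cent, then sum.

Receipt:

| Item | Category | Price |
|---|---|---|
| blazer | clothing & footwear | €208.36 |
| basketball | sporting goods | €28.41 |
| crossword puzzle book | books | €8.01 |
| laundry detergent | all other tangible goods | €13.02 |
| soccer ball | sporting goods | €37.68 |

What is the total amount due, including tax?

€299.60

Blazer €208.36: clothing & footwear → 0% → €0.00
Basketball €28.41: sporting goods → 3.25% → €0.92
Crossword puzzle book €8.01: books → 8.5% → €0.68
Laundry detergent €13.02: all other tangible goods → 10% → €1.30
Soccer ball €37.68: sporting goods → 3.25% → €1.22
Subtotal = €295.48; tax = €4.12; total due = €299.60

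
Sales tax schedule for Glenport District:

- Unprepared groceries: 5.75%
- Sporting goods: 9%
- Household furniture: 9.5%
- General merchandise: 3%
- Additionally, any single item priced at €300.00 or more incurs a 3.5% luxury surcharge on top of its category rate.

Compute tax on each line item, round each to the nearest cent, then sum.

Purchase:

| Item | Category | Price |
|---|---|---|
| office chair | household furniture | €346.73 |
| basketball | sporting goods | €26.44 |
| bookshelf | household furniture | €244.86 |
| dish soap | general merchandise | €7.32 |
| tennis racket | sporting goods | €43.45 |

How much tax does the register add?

€74.84

Office chair €346.73: household furniture → 9.5% + 3.5% surcharge = 13% → €45.07
Basketball €26.44: sporting goods → 9% → €2.38
Bookshelf €244.86: household furniture → 9.5% → €23.26
Dish soap €7.32: general merchandise → 3% → €0.22
Tennis racket €43.45: sporting goods → 9% → €3.91
Total tax = €45.07 + €2.38 + €23.26 + €0.22 + €3.91 = €74.84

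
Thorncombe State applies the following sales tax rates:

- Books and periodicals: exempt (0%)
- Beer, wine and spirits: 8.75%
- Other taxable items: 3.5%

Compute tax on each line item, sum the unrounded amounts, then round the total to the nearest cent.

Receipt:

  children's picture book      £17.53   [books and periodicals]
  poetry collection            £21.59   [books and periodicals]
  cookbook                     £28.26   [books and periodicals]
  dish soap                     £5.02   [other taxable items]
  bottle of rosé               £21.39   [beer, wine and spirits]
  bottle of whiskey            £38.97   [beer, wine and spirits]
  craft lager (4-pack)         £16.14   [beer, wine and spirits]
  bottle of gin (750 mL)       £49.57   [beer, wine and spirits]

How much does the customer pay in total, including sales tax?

Children's picture book £17.53: books and periodicals → 0% → £0.00
Poetry collection £21.59: books and periodicals → 0% → £0.00
Cookbook £28.26: books and periodicals → 0% → £0.00
Dish soap £5.02: other taxable items → 3.5% → £0.1757
Bottle of rosé £21.39: beer, wine and spirits → 8.75% → £1.871625
Bottle of whiskey £38.97: beer, wine and spirits → 8.75% → £3.409875
Craft lager (4-pack) £16.14: beer, wine and spirits → 8.75% → £1.41225
Bottle of gin (750 mL) £49.57: beer, wine and spirits → 8.75% → £4.337375
Subtotal = £198.47; unrounded tax = £11.206825 → £11.21; total due = £209.68

£209.68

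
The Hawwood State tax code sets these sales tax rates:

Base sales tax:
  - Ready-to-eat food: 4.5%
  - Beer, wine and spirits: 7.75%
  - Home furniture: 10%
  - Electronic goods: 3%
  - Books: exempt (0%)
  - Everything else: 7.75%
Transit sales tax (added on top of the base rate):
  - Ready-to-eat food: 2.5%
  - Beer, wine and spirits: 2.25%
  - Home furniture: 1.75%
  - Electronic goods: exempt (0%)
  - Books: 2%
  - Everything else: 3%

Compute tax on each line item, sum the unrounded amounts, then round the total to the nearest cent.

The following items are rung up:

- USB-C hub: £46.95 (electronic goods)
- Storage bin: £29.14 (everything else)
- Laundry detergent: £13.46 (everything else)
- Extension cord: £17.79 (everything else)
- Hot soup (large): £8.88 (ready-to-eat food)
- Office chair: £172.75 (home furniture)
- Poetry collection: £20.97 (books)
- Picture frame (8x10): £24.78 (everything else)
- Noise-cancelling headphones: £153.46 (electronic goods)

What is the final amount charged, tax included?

£524.69

USB-C hub £46.95: electronic goods → 3% + 0% transit = 3% → £1.4085
Storage bin £29.14: everything else → 7.75% + 3% transit = 10.75% → £3.13255
Laundry detergent £13.46: everything else → 7.75% + 3% transit = 10.75% → £1.44695
Extension cord £17.79: everything else → 7.75% + 3% transit = 10.75% → £1.912425
Hot soup (large) £8.88: ready-to-eat food → 4.5% + 2.5% transit = 7% → £0.6216
Office chair £172.75: home furniture → 10% + 1.75% transit = 11.75% → £20.298125
Poetry collection £20.97: books → 0% + 2% transit = 2% → £0.4194
Picture frame (8x10) £24.78: everything else → 7.75% + 3% transit = 10.75% → £2.66385
Noise-cancelling headphones £153.46: electronic goods → 3% + 0% transit = 3% → £4.6038
Subtotal = £488.18; unrounded tax = £36.5072 → £36.51; total due = £524.69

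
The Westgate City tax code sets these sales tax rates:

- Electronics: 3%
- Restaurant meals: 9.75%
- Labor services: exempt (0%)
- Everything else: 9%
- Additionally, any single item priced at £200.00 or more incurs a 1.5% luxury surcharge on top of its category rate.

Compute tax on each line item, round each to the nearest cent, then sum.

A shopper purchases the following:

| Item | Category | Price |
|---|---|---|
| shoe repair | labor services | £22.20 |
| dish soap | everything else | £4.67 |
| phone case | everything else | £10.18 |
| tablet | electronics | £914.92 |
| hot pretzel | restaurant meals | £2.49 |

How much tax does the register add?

Shoe repair £22.20: labor services → 0% → £0.00
Dish soap £4.67: everything else → 9% → £0.42
Phone case £10.18: everything else → 9% → £0.92
Tablet £914.92: electronics → 3% + 1.5% surcharge = 4.5% → £41.17
Hot pretzel £2.49: restaurant meals → 9.75% → £0.24
Total tax = £0.42 + £0.92 + £41.17 + £0.24 = £42.75

£42.75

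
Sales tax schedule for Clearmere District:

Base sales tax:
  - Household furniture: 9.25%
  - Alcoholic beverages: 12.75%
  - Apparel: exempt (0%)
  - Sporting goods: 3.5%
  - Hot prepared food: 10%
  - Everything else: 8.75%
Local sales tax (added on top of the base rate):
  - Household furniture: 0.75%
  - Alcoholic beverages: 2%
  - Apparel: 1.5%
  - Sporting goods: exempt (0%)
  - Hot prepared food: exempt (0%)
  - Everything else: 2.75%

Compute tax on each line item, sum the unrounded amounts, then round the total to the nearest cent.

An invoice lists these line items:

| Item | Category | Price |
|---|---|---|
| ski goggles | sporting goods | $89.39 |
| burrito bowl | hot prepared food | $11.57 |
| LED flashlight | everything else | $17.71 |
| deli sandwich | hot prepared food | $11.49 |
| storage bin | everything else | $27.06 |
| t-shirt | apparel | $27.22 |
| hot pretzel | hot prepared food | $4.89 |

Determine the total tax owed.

Ski goggles $89.39: sporting goods → 3.5% + 0% local = 3.5% → $3.12865
Burrito bowl $11.57: hot prepared food → 10% + 0% local = 10% → $1.157
LED flashlight $17.71: everything else → 8.75% + 2.75% local = 11.5% → $2.03665
Deli sandwich $11.49: hot prepared food → 10% + 0% local = 10% → $1.149
Storage bin $27.06: everything else → 8.75% + 2.75% local = 11.5% → $3.1119
T-shirt $27.22: apparel → 0% + 1.5% local = 1.5% → $0.4083
Hot pretzel $4.89: hot prepared food → 10% + 0% local = 10% → $0.489
Unrounded tax sum = $11.4805 → $11.48

$11.48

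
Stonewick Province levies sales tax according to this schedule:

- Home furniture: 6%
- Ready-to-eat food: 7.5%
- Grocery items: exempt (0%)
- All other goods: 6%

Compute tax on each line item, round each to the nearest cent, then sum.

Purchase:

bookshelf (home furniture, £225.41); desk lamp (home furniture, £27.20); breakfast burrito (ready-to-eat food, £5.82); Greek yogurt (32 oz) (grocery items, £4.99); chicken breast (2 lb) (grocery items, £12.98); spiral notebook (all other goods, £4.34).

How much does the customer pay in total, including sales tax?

Bookshelf £225.41: home furniture → 6% → £13.52
Desk lamp £27.20: home furniture → 6% → £1.63
Breakfast burrito £5.82: ready-to-eat food → 7.5% → £0.44
Greek yogurt (32 oz) £4.99: grocery items → 0% → £0.00
Chicken breast (2 lb) £12.98: grocery items → 0% → £0.00
Spiral notebook £4.34: all other goods → 6% → £0.26
Subtotal = £280.74; tax = £15.85; total due = £296.59

£296.59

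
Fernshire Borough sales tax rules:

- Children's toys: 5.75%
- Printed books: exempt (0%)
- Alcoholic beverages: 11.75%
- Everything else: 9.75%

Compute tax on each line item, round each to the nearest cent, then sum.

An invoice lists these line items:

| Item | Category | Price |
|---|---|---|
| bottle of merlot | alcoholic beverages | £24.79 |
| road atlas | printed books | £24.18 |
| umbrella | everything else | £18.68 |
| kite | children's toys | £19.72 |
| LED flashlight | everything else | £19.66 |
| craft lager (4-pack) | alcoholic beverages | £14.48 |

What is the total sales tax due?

Bottle of merlot £24.79: alcoholic beverages → 11.75% → £2.91
Road atlas £24.18: printed books → 0% → £0.00
Umbrella £18.68: everything else → 9.75% → £1.82
Kite £19.72: children's toys → 5.75% → £1.13
LED flashlight £19.66: everything else → 9.75% → £1.92
Craft lager (4-pack) £14.48: alcoholic beverages → 11.75% → £1.70
Total tax = £2.91 + £1.82 + £1.13 + £1.92 + £1.70 = £9.48

£9.48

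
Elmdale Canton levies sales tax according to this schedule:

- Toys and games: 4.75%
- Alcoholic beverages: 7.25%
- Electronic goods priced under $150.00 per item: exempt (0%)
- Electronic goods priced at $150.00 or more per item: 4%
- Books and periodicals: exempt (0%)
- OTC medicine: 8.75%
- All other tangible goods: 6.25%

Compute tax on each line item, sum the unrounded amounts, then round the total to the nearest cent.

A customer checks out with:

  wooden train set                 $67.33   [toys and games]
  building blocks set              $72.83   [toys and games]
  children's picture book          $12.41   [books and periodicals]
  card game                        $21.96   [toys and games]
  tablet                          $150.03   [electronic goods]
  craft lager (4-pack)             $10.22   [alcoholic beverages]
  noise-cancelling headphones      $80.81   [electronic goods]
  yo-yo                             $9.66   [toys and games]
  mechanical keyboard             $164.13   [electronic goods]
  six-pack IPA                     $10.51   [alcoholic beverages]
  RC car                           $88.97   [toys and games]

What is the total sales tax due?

$26.45

Wooden train set $67.33: toys and games → 4.75% → $3.198175
Building blocks set $72.83: toys and games → 4.75% → $3.459425
Children's picture book $12.41: books and periodicals → 0% → $0.00
Card game $21.96: toys and games → 4.75% → $1.0431
Tablet $150.03: electronic goods, $150.00 or more → 4% → $6.0012
Craft lager (4-pack) $10.22: alcoholic beverages → 7.25% → $0.74095
Noise-cancelling headphones $80.81: electronic goods, under $150.00 → 0% → $0.00
Yo-yo $9.66: toys and games → 4.75% → $0.45885
Mechanical keyboard $164.13: electronic goods, $150.00 or more → 4% → $6.5652
Six-pack IPA $10.51: alcoholic beverages → 7.25% → $0.761975
RC car $88.97: toys and games → 4.75% → $4.226075
Unrounded tax sum = $26.45495 → $26.45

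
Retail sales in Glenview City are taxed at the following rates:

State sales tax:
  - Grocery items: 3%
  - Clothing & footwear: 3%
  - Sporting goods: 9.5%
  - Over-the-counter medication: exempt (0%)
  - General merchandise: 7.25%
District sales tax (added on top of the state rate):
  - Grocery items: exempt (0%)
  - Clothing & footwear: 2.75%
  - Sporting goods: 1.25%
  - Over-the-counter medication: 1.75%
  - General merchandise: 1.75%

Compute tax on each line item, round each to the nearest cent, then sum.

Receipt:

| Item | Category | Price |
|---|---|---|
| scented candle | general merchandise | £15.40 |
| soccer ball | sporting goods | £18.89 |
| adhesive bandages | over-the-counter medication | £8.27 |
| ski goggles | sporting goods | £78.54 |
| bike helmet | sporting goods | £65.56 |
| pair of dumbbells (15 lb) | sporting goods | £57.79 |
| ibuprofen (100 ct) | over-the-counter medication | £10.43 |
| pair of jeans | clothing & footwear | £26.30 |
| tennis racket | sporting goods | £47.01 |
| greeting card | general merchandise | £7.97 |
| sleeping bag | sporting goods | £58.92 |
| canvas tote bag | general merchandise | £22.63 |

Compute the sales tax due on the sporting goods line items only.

Soccer ball £18.89: sporting goods → 9.5% + 1.25% district = 10.75% → £2.03
Ski goggles £78.54: sporting goods → 9.5% + 1.25% district = 10.75% → £8.44
Bike helmet £65.56: sporting goods → 9.5% + 1.25% district = 10.75% → £7.05
Pair of dumbbells (15 lb) £57.79: sporting goods → 9.5% + 1.25% district = 10.75% → £6.21
Tennis racket £47.01: sporting goods → 9.5% + 1.25% district = 10.75% → £5.05
Sleeping bag £58.92: sporting goods → 9.5% + 1.25% district = 10.75% → £6.33
Tax on sporting goods = £2.03 + £8.44 + £7.05 + £6.21 + £5.05 + £6.33 = £35.11

£35.11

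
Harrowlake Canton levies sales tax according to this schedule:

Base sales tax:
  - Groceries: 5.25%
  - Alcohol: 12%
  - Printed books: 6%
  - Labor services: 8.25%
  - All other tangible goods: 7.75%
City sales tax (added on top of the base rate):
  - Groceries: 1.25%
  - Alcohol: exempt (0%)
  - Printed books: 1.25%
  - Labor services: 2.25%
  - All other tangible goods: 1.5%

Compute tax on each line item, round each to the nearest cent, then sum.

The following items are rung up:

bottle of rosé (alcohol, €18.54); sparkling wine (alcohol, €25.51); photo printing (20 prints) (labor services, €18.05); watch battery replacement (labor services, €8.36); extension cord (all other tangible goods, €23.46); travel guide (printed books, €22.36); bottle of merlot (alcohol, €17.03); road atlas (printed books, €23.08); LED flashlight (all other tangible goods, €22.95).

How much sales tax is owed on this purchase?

Bottle of rosé €18.54: alcohol → 12% + 0% city = 12% → €2.22
Sparkling wine €25.51: alcohol → 12% + 0% city = 12% → €3.06
Photo printing (20 prints) €18.05: labor services → 8.25% + 2.25% city = 10.5% → €1.90
Watch battery replacement €8.36: labor services → 8.25% + 2.25% city = 10.5% → €0.88
Extension cord €23.46: all other tangible goods → 7.75% + 1.5% city = 9.25% → €2.17
Travel guide €22.36: printed books → 6% + 1.25% city = 7.25% → €1.62
Bottle of merlot €17.03: alcohol → 12% + 0% city = 12% → €2.04
Road atlas €23.08: printed books → 6% + 1.25% city = 7.25% → €1.67
LED flashlight €22.95: all other tangible goods → 7.75% + 1.5% city = 9.25% → €2.12
Total tax = €2.22 + €3.06 + €1.90 + €0.88 + €2.17 + €1.62 + €2.04 + €1.67 + €2.12 = €17.68

€17.68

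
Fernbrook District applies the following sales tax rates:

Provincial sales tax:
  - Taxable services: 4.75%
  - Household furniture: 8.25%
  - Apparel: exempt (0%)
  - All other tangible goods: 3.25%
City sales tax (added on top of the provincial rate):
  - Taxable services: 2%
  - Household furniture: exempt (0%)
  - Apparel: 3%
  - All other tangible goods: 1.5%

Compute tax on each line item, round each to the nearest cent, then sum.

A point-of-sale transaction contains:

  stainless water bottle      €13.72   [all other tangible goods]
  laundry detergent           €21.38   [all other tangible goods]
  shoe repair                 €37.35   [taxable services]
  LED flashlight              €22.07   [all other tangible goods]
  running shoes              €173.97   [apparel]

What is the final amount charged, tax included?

€278.95

Stainless water bottle €13.72: all other tangible goods → 3.25% + 1.5% city = 4.75% → €0.65
Laundry detergent €21.38: all other tangible goods → 3.25% + 1.5% city = 4.75% → €1.02
Shoe repair €37.35: taxable services → 4.75% + 2% city = 6.75% → €2.52
LED flashlight €22.07: all other tangible goods → 3.25% + 1.5% city = 4.75% → €1.05
Running shoes €173.97: apparel → 0% + 3% city = 3% → €5.22
Subtotal = €268.49; tax = €10.46; total due = €278.95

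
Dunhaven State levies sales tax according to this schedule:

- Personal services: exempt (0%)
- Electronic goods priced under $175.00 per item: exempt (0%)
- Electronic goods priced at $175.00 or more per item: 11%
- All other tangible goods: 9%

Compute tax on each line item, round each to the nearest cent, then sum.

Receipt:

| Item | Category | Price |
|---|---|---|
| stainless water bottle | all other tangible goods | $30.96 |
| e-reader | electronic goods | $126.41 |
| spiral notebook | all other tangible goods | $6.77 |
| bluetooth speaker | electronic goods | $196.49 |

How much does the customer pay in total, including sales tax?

Stainless water bottle $30.96: all other tangible goods → 9% → $2.79
E-reader $126.41: electronic goods, under $175.00 → 0% → $0.00
Spiral notebook $6.77: all other tangible goods → 9% → $0.61
Bluetooth speaker $196.49: electronic goods, $175.00 or more → 11% → $21.61
Subtotal = $360.63; tax = $25.01; total due = $385.64

$385.64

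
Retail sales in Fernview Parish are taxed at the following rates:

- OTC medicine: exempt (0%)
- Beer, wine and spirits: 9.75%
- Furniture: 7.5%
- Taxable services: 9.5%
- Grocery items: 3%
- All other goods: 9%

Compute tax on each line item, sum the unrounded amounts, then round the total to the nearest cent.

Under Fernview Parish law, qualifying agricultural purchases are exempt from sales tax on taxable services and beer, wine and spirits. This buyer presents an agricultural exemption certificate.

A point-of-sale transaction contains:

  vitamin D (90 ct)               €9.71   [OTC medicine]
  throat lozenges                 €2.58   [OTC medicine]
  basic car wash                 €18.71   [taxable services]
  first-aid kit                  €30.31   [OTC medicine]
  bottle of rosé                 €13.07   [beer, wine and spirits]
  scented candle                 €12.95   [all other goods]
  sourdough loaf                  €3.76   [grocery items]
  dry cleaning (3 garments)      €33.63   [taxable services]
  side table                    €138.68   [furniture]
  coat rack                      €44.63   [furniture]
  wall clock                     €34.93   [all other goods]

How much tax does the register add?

€18.17

Vitamin D (90 ct) €9.71: OTC medicine → 0% → €0.00
Throat lozenges €2.58: OTC medicine → 0% → €0.00
Basic car wash €18.71: taxable services, buyer-exempt → 0% → €0.00
First-aid kit €30.31: OTC medicine → 0% → €0.00
Bottle of rosé €13.07: beer, wine and spirits, buyer-exempt → 0% → €0.00
Scented candle €12.95: all other goods → 9% → €1.1655
Sourdough loaf €3.76: grocery items → 3% → €0.1128
Dry cleaning (3 garments) €33.63: taxable services, buyer-exempt → 0% → €0.00
Side table €138.68: furniture → 7.5% → €10.401
Coat rack €44.63: furniture → 7.5% → €3.34725
Wall clock €34.93: all other goods → 9% → €3.1437
Unrounded tax sum = €18.17025 → €18.17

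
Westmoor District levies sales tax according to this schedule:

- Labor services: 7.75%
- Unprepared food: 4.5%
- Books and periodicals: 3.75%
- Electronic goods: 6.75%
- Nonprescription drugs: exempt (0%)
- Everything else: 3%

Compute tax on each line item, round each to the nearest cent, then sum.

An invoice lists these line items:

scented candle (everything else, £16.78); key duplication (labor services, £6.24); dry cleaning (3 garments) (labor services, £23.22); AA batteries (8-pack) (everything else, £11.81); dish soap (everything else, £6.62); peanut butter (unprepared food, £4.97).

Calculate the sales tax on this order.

Scented candle £16.78: everything else → 3% → £0.50
Key duplication £6.24: labor services → 7.75% → £0.48
Dry cleaning (3 garments) £23.22: labor services → 7.75% → £1.80
AA batteries (8-pack) £11.81: everything else → 3% → £0.35
Dish soap £6.62: everything else → 3% → £0.20
Peanut butter £4.97: unprepared food → 4.5% → £0.22
Total tax = £0.50 + £0.48 + £1.80 + £0.35 + £0.20 + £0.22 = £3.55

£3.55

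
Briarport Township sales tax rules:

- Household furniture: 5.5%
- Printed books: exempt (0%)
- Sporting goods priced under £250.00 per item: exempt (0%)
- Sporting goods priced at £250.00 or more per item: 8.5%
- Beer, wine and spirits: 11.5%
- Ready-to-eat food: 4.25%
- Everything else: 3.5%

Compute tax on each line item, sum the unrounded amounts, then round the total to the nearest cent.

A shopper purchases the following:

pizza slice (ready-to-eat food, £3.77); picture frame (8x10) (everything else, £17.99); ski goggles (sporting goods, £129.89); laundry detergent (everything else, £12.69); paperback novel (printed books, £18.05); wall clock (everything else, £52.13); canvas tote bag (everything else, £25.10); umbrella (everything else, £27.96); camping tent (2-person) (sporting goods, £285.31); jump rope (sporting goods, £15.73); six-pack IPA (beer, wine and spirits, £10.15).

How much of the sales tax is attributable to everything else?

£4.76

Picture frame (8x10) £17.99: everything else → 3.5% → £0.62965
Laundry detergent £12.69: everything else → 3.5% → £0.44415
Wall clock £52.13: everything else → 3.5% → £1.82455
Canvas tote bag £25.10: everything else → 3.5% → £0.8785
Umbrella £27.96: everything else → 3.5% → £0.9786
Tax on everything else: unrounded sum = £4.75545 → £4.76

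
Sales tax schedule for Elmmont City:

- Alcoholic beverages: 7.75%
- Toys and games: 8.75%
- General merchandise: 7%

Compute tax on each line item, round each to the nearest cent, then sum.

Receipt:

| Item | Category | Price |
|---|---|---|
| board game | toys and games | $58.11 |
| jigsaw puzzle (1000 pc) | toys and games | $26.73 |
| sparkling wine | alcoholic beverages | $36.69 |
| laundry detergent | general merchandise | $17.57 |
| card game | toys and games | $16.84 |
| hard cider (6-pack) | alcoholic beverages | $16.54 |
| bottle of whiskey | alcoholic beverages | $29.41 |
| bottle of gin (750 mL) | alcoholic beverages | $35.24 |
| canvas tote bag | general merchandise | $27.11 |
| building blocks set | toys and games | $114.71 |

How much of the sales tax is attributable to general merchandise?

Laundry detergent $17.57: general merchandise → 7% → $1.23
Canvas tote bag $27.11: general merchandise → 7% → $1.90
Tax on general merchandise = $1.23 + $1.90 = $3.13

$3.13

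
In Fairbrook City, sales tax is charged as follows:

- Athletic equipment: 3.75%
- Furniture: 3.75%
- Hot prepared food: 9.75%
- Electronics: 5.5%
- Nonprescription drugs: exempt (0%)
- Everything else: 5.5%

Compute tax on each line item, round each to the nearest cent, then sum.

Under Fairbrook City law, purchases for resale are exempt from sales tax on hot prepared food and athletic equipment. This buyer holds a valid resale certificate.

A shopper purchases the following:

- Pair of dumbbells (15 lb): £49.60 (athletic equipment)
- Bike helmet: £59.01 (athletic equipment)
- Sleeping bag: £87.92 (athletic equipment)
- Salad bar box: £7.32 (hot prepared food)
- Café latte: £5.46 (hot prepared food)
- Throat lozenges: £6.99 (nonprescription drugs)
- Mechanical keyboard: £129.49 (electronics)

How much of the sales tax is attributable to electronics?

Mechanical keyboard £129.49: electronics → 5.5% → £7.12
Tax on electronics = £7.12

£7.12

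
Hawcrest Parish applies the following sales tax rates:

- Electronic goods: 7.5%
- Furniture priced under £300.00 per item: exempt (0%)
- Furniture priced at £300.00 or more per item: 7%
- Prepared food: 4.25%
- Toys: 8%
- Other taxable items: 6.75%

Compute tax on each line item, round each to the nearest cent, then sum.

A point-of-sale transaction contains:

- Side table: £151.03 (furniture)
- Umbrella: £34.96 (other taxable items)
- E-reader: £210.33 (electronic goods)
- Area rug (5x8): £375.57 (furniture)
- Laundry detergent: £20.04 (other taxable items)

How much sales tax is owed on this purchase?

£45.77

Side table £151.03: furniture, under £300.00 → 0% → £0.00
Umbrella £34.96: other taxable items → 6.75% → £2.36
E-reader £210.33: electronic goods → 7.5% → £15.77
Area rug (5x8) £375.57: furniture, £300.00 or more → 7% → £26.29
Laundry detergent £20.04: other taxable items → 6.75% → £1.35
Total tax = £2.36 + £15.77 + £26.29 + £1.35 = £45.77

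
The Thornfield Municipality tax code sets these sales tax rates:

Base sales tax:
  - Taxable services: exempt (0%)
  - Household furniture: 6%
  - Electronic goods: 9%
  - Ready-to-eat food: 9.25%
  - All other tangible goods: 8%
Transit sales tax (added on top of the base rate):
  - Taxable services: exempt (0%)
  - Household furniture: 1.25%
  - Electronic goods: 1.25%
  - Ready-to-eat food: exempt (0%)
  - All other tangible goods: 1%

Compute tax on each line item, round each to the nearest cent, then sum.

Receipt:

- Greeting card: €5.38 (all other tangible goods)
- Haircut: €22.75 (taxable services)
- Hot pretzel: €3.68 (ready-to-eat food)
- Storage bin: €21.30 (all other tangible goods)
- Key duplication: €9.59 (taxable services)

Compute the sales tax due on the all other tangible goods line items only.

€2.40

Greeting card €5.38: all other tangible goods → 8% + 1% transit = 9% → €0.48
Storage bin €21.30: all other tangible goods → 8% + 1% transit = 9% → €1.92
Tax on all other tangible goods = €0.48 + €1.92 = €2.40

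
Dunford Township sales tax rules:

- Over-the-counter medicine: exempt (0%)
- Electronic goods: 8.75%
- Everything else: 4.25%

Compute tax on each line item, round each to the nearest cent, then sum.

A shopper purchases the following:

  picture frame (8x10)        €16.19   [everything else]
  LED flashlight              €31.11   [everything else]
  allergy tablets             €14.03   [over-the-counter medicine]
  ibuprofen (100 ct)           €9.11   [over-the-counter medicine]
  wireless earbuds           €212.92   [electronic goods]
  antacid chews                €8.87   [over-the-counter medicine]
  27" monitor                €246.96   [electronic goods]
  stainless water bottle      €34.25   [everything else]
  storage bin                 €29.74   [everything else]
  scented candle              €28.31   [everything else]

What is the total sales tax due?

Picture frame (8x10) €16.19: everything else → 4.25% → €0.69
LED flashlight €31.11: everything else → 4.25% → €1.32
Allergy tablets €14.03: over-the-counter medicine → 0% → €0.00
Ibuprofen (100 ct) €9.11: over-the-counter medicine → 0% → €0.00
Wireless earbuds €212.92: electronic goods → 8.75% → €18.63
Antacid chews €8.87: over-the-counter medicine → 0% → €0.00
27" monitor €246.96: electronic goods → 8.75% → €21.61
Stainless water bottle €34.25: everything else → 4.25% → €1.46
Storage bin €29.74: everything else → 4.25% → €1.26
Scented candle €28.31: everything else → 4.25% → €1.20
Total tax = €0.69 + €1.32 + €18.63 + €21.61 + €1.46 + €1.26 + €1.20 = €46.17

€46.17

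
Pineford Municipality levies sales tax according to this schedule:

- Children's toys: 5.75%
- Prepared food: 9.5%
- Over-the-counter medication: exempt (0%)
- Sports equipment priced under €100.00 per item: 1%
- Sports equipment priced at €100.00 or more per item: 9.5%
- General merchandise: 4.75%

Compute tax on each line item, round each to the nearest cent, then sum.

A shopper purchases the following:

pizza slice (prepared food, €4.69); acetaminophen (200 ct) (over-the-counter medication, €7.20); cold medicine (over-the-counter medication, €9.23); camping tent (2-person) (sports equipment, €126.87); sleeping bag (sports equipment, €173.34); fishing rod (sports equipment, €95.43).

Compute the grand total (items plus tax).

Pizza slice €4.69: prepared food → 9.5% → €0.45
Acetaminophen (200 ct) €7.20: over-the-counter medication → 0% → €0.00
Cold medicine €9.23: over-the-counter medication → 0% → €0.00
Camping tent (2-person) €126.87: sports equipment, €100.00 or more → 9.5% → €12.05
Sleeping bag €173.34: sports equipment, €100.00 or more → 9.5% → €16.47
Fishing rod €95.43: sports equipment, under €100.00 → 1% → €0.95
Subtotal = €416.76; tax = €29.92; total due = €446.68

€446.68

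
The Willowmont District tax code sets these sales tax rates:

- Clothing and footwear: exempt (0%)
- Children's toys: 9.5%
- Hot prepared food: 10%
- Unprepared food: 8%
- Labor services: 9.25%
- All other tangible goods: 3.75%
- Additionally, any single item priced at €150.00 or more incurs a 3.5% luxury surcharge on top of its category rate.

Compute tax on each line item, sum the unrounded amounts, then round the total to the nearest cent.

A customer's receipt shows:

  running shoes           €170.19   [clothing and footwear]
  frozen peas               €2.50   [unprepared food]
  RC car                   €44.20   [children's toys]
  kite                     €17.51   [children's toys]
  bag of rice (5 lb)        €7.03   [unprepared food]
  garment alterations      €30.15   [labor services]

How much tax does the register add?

Running shoes €170.19: clothing and footwear → 0% + 3.5% surcharge = 3.5% → €5.95665
Frozen peas €2.50: unprepared food → 8% → €0.20
RC car €44.20: children's toys → 9.5% → €4.199
Kite €17.51: children's toys → 9.5% → €1.66345
Bag of rice (5 lb) €7.03: unprepared food → 8% → €0.5624
Garment alterations €30.15: labor services → 9.25% → €2.788875
Unrounded tax sum = €15.370375 → €15.37

€15.37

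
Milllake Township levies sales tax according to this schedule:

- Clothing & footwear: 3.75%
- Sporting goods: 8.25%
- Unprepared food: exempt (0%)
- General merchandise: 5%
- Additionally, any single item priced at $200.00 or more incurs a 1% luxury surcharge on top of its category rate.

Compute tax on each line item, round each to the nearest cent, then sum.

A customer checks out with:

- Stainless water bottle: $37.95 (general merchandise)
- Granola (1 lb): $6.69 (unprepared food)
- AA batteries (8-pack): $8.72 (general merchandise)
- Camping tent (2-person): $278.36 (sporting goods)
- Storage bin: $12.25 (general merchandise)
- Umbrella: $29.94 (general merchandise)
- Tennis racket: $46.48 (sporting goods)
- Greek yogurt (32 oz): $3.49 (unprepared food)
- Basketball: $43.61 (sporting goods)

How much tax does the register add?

$37.63

Stainless water bottle $37.95: general merchandise → 5% → $1.90
Granola (1 lb) $6.69: unprepared food → 0% → $0.00
AA batteries (8-pack) $8.72: general merchandise → 5% → $0.44
Camping tent (2-person) $278.36: sporting goods → 8.25% + 1% surcharge = 9.25% → $25.75
Storage bin $12.25: general merchandise → 5% → $0.61
Umbrella $29.94: general merchandise → 5% → $1.50
Tennis racket $46.48: sporting goods → 8.25% → $3.83
Greek yogurt (32 oz) $3.49: unprepared food → 0% → $0.00
Basketball $43.61: sporting goods → 8.25% → $3.60
Total tax = $1.90 + $0.44 + $25.75 + $0.61 + $1.50 + $3.83 + $3.60 = $37.63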